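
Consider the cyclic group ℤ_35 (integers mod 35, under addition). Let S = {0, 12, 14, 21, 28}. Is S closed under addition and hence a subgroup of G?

28 ∈ S but its inverse 7 ∉ S, so S is not a subgroup.

No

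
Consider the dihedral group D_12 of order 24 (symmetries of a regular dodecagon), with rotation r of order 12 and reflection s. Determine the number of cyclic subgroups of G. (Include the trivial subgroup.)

18

A cyclic subgroup of order d is generated by each of its φ(d) elements of order d, so the cyclic subgroups of order d number (#elements of order d)/φ(d).
Cyclic subgroups by order — order 1: 1; order 2: 13; order 3: 1; order 4: 1; order 6: 1; order 12: 1.
Total: 18.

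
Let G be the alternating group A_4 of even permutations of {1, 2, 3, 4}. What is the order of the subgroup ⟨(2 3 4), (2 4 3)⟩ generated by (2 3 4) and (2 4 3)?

3

|⟨(2 3 4)⟩| = 3 and |⟨(2 4 3)⟩| = 3, so |H| is a multiple of lcm(3, 3) = 3 and divides |G| = 12.
Closing under the operation: H = {e, (2 3 4), (2 4 3)}, so |H| = 3.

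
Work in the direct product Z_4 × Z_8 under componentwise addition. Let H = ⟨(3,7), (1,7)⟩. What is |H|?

|⟨(3,7)⟩| = 8 and |⟨(1,7)⟩| = 8, so |H| is a multiple of lcm(8, 8) = 8 and divides |G| = 32.
Closing under the operation: H = {(0,0), (0,2), (0,4), (0,6), (1,1), (1,3), (1,5), (1,7), (2,0), (2,2), (2,4), (2,6), (3,1), (3,3), (3,5), (3,7)}, so |H| = 16.

16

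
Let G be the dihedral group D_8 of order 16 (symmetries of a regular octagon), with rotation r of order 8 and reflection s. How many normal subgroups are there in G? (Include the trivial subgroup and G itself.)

G has 19 subgroups. Checking conjugation-invariance by order — order 1: 1/1 normal; order 2: 1/9 normal; order 4: 1/5 normal; order 8: 3/3 normal; order 16: 1/1 normal.
Total normal subgroups: 7.

7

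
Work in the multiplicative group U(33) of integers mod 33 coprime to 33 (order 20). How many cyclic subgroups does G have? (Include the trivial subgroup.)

8

Each element a generates a cyclic subgroup ⟨a⟩; distinct elements may generate the same one (a cyclic group of order d has φ(d) generators).
Cyclic subgroups by order — order 1: 1; order 2: 3; order 5: 1; order 10: 3.
Total: 8.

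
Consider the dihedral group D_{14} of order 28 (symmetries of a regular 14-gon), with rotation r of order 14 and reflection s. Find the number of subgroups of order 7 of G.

1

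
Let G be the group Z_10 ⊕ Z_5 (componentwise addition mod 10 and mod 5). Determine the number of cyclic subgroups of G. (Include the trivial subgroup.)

Each element a generates a cyclic subgroup ⟨a⟩; distinct elements may generate the same one (a cyclic group of order d has φ(d) generators).
Cyclic subgroups by order — order 1: 1; order 2: 1; order 5: 6; order 10: 6.
Total: 14.

14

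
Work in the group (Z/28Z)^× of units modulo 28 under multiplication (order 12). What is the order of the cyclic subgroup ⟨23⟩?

Compute successive powers of 23 mod 28: 23, 25, 15, 9, 11, 1; 23^6 ≡ 1 (mod 28).
So |⟨23⟩| = 6.

6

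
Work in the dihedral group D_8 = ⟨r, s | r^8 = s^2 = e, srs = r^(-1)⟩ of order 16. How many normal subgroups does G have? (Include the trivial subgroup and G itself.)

G has 19 subgroups. Checking conjugation-invariance by order — order 1: 1/1 normal; order 2: 1/9 normal; order 4: 1/5 normal; order 8: 3/3 normal; order 16: 1/1 normal.
Total normal subgroups: 7.

7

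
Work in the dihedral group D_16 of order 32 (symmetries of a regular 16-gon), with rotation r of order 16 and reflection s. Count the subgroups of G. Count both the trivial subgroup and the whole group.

|G| = 32, so by Lagrange every subgroup order divides 32. Divisors: 1, 2, 4, 8, 16, 32.
Subgroups by order — order 1: 1; order 2: 17; order 4: 9; order 8: 5; order 16: 3; order 32: 1.
Total: 1 + 17 + 9 + 5 + 3 + 1 = 36.

36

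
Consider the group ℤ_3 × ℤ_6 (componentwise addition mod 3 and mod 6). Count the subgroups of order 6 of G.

4

|G| = 18 and 6 | 18, so subgroups of order 6 are possible by Lagrange.
The subgroups of order 6 are: {(0,0), (0,1), (0,2), (0,3), (0,4), (0,5)}; {(0,0), (0,3), (1,0), (1,3), (2,0), (2,3)}; {(0,0), (0,3), (1,1), (1,4), (2,2), (2,5)}; {(0,0), (0,3), (1,2), (1,5), (2,1), (2,4)}.
So G has 4 subgroups of order 6.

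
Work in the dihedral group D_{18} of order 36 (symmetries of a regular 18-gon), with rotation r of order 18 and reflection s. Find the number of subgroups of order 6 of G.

7

|G| = 36 and 6 | 36, so subgroups of order 6 are possible by Lagrange.
The subgroups of order 6 are: {e, r^6, r^12, r^4s, r^10s, r^16s}; {e, r^6, r^12, r^5s, r^11s, r^17s}; {e, r^6, r^12, s, r^6s, r^12s}; {e, r^6, r^12, rs, r^7s, r^13s}; … (7 in all).
So G has 7 subgroups of order 6.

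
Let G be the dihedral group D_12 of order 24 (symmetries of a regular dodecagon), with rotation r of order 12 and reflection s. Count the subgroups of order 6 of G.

|G| = 24 and 6 | 24, so subgroups of order 6 are possible by Lagrange.
The subgroups of order 6 are: {e, r^2, r^4, r^6, r^8, r^10}; {e, r^4, r^8, r^2s, r^6s, r^10s}; {e, r^4, r^8, r^3s, r^7s, r^11s}; {e, r^4, r^8, s, r^4s, r^8s}; … (5 in all).
So G has 5 subgroups of order 6.

5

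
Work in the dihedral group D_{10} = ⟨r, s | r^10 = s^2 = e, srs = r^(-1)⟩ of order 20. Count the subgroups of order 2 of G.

|G| = 20 and 2 | 20, so subgroups of order 2 are possible by Lagrange.
The subgroups of order 2 are: {e, r^2s}; {e, r^3s}; {e, r^4s}; {e, r^5}; … (11 in all).
So G has 11 subgroups of order 2.

11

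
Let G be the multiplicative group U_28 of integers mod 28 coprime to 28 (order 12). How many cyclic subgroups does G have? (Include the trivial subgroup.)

8

Group the elements of G by the cyclic subgroup they generate; each cyclic subgroup of order d accounts for φ(d) elements.
Cyclic subgroups by order — order 1: 1; order 2: 3; order 3: 1; order 6: 3.
Total: 8.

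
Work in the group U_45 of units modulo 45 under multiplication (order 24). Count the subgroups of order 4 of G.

|G| = 24 and 4 | 24, so subgroups of order 4 are possible by Lagrange.
The subgroups of order 4 are: {1, 8, 17, 19}; {1, 19, 26, 44}; {1, 19, 28, 37}.
So G has 3 subgroups of order 4.

3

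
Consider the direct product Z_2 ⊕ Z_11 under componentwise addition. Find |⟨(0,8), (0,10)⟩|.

11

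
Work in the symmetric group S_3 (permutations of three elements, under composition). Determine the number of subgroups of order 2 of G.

3

|G| = 6 and 2 | 6, so subgroups of order 2 are possible by Lagrange.
The subgroups of order 2 are: {e, (1 2)}; {e, (1 3)}; {e, (2 3)}.
So G has 3 subgroups of order 2.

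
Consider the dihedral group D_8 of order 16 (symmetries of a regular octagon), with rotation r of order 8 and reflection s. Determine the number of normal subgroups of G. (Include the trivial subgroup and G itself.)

7

G has 19 subgroups. Checking conjugation-invariance by order — order 1: 1/1 normal; order 2: 1/9 normal; order 4: 1/5 normal; order 8: 3/3 normal; order 16: 1/1 normal.
Total normal subgroups: 7.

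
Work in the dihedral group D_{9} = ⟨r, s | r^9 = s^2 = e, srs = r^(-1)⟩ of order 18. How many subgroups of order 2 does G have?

|G| = 18 and 2 | 18, so subgroups of order 2 are possible by Lagrange.
The subgroups of order 2 are: {e, r^2s}; {e, r^3s}; {e, r^4s}; {e, r^5s}; … (9 in all).
So G has 9 subgroups of order 2.

9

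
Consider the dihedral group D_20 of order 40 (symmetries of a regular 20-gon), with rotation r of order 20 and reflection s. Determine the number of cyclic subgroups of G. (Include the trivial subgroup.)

26

A cyclic subgroup of order d is generated by each of its φ(d) elements of order d, so the cyclic subgroups of order d number (#elements of order d)/φ(d).
Cyclic subgroups by order — order 1: 1; order 2: 21; order 4: 1; order 5: 1; order 10: 1; order 20: 1.
Total: 26.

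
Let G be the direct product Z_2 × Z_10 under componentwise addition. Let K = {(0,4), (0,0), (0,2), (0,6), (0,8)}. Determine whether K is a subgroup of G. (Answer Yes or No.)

Yes

|K| = 5 divides |G| = 20, consistent with Lagrange.
K contains the identity, every element's inverse is in K, and K is closed under +: it is a subgroup.
In fact K = ⟨(0,2)⟩.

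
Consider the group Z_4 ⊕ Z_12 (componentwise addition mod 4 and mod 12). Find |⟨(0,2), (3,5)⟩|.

24

|⟨(0,2)⟩| = 6 and |⟨(3,5)⟩| = 12, so |H| is a multiple of lcm(6, 12) = 12 and divides |G| = 48.
Closing under the operation: H = {(0,0), (0,2), (0,4), (0,6), (0,8), (0,10), (1,1), (1,3), (1,5), (1,7), (1,9), (1,11), (2,0), (2,2), (2,4), (2,6), (2,8), (2,10), (3,1), (3,3), (3,5), (3,7), (3,9), (3,11)}, so |H| = 24.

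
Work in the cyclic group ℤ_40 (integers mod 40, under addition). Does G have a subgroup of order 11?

11 does not divide |G| = 40, so by Lagrange no subgroup of order 11 exists.

No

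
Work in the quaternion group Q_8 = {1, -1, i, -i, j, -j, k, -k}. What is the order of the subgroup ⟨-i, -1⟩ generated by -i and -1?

4

|⟨-i⟩| = 4 and |⟨-1⟩| = 2, so |H| is a multiple of lcm(4, 2) = 4 and divides |G| = 8.
Closing under the operation: H = {1, -1, i, -i}, so |H| = 4.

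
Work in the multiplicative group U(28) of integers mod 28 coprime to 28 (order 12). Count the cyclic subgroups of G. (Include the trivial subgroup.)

Group the elements of G by the cyclic subgroup they generate; each cyclic subgroup of order d accounts for φ(d) elements.
Cyclic subgroups by order — order 1: 1; order 2: 3; order 3: 1; order 6: 3.
Total: 8.

8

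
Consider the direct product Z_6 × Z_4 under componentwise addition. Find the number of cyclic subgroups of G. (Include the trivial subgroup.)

12

Group the elements of G by the cyclic subgroup they generate; each cyclic subgroup of order d accounts for φ(d) elements.
Cyclic subgroups by order — order 1: 1; order 2: 3; order 3: 1; order 4: 2; order 6: 3; order 12: 2.
Total: 12.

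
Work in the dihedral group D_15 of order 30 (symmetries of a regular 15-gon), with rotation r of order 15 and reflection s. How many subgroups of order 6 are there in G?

|G| = 30 and 6 | 30, so subgroups of order 6 are possible by Lagrange.
The subgroups of order 6 are: {e, r^5, r^10, s, r^5s, r^10s}; {e, r^5, r^10, rs, r^6s, r^11s}; {e, r^5, r^10, r^2s, r^7s, r^12s}; {e, r^5, r^10, r^3s, r^8s, r^13s}; … (5 in all).
So G has 5 subgroups of order 6.

5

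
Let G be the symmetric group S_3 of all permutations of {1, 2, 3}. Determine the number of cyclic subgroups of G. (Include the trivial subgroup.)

A cyclic subgroup of order d is generated by each of its φ(d) elements of order d, so the cyclic subgroups of order d number (#elements of order d)/φ(d).
Cyclic subgroups by order — order 1: 1; order 2: 3; order 3: 1.
Total: 5.

5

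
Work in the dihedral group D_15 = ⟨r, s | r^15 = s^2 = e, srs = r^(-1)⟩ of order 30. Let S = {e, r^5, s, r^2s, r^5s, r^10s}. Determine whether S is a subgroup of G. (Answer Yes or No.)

r^5 ∈ S but its inverse r^10 ∉ S, so S is not a subgroup.

No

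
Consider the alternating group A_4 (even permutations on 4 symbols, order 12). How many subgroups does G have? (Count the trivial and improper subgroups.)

10

|G| = 12, so by Lagrange every subgroup order divides 12. Divisors: 1, 2, 3, 4, 6, 12.
Subgroups by order — order 1: 1; order 2: 3; order 3: 4; order 4: 1; order 6: 0; order 12: 1.
Total: 1 + 3 + 4 + 1 + 0 + 1 = 10.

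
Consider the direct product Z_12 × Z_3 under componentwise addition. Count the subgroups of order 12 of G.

|G| = 36 and 12 | 36, so subgroups of order 12 are possible by Lagrange.
The subgroups of order 12 are: {(0,0), (0,1), (0,2), (3,0), (3,1), (3,2), (6,0), (6,1), (6,2), (9,0), (9,1), (9,2)}; {(0,0), (1,0), (2,0), (3,0), (4,0), (5,0), (6,0), (7,0), (8,0), (9,0), (10,0), (11,0)}; {(0,0), (1,1), (2,2), (3,0), (4,1), (5,2), (6,0), (7,1), (8,2), (9,0), (10,1), (11,2)}; {(0,0), (1,2), (2,1), (3,0), (4,2), (5,1), (6,0), (7,2), (8,1), (9,0), (10,2), (11,1)}.
So G has 4 subgroups of order 12.

4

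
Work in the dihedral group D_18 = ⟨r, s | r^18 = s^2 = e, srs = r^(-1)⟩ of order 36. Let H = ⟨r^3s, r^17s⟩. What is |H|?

|⟨r^3s⟩| = 2 and |⟨r^17s⟩| = 2, so |H| is a multiple of lcm(2, 2) = 2 and divides |G| = 36.
Closing under the operation: H = {e, r^2, r^4, r^6, r^8, r^10, r^12, r^14, r^16, rs, r^3s, r^5s, r^7s, r^9s, r^11s, r^13s, r^15s, r^17s}, so |H| = 18.

18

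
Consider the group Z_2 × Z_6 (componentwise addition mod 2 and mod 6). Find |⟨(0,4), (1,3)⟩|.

6

|⟨(0,4)⟩| = 3 and |⟨(1,3)⟩| = 2, so |H| is a multiple of lcm(3, 2) = 6 and divides |G| = 12.
Closing under the operation: H = {(0,0), (0,2), (0,4), (1,1), (1,3), (1,5)}, so |H| = 6.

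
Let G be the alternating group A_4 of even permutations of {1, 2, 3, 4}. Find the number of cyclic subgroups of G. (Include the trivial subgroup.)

8

Group the elements of G by the cyclic subgroup they generate; each cyclic subgroup of order d accounts for φ(d) elements.
Cyclic subgroups by order — order 1: 1; order 2: 3; order 3: 4.
Total: 8.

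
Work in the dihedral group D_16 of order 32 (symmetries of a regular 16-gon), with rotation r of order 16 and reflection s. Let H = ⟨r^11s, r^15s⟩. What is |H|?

8

|⟨r^11s⟩| = 2 and |⟨r^15s⟩| = 2, so |H| is a multiple of lcm(2, 2) = 2 and divides |G| = 32.
Closing under the operation: H = {e, r^4, r^8, r^12, r^3s, r^7s, r^11s, r^15s}, so |H| = 8.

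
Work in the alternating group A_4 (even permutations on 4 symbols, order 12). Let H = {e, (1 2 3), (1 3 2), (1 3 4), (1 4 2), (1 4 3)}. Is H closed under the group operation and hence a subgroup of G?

(1 4 2) ∈ H but its inverse (1 2 4) ∉ H, so H is not a subgroup.

No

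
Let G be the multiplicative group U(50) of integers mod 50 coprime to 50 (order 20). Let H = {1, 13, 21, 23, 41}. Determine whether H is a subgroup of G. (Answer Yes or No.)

No

21 ∈ H but its inverse 31 ∉ H, so H is not a subgroup.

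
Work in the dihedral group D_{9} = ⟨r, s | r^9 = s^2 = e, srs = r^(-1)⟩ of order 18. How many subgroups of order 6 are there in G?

|G| = 18 and 6 | 18, so subgroups of order 6 are possible by Lagrange.
The subgroups of order 6 are: {e, r^3, r^6, r^2s, r^5s, r^8s}; {e, r^3, r^6, s, r^3s, r^6s}; {e, r^3, r^6, rs, r^4s, r^7s}.
So G has 3 subgroups of order 6.

3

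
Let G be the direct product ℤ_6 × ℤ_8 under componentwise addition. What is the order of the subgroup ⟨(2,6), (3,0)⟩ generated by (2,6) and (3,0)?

24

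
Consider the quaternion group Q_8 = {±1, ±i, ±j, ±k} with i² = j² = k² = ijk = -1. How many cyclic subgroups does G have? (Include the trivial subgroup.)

5

Group the elements of G by the cyclic subgroup they generate; each cyclic subgroup of order d accounts for φ(d) elements.
Cyclic subgroups by order — order 1: 1; order 2: 1; order 4: 3.
Total: 5.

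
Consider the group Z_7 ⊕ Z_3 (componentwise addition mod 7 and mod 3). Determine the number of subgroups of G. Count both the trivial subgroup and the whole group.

|G| = 21, so by Lagrange every subgroup order divides 21. Divisors: 1, 3, 7, 21.
Subgroups by order — order 1: 1; order 3: 1; order 7: 1; order 21: 1.
Total: 1 + 1 + 1 + 1 = 4.

4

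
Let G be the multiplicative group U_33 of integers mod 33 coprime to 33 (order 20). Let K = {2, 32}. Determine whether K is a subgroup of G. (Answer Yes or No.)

The identity 1 ∉ K, so K is not a subgroup.

No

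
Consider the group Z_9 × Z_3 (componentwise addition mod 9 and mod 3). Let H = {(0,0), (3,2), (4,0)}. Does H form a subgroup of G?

(3,2) ∈ H but its inverse (6,1) ∉ H, so H is not a subgroup.

No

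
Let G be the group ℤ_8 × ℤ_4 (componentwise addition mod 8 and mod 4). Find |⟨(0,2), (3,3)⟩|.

|⟨(0,2)⟩| = 2 and |⟨(3,3)⟩| = 8, so |H| is a multiple of lcm(2, 8) = 8 and divides |G| = 32.
Closing under the operation: H = {(0,0), (0,2), (1,1), (1,3), (2,0), (2,2), (3,1), (3,3), (4,0), (4,2), (5,1), (5,3), (6,0), (6,2), (7,1), (7,3)}, so |H| = 16.

16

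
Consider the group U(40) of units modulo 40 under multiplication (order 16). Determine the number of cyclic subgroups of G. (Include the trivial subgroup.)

Each element a generates a cyclic subgroup ⟨a⟩; distinct elements may generate the same one (a cyclic group of order d has φ(d) generators).
Cyclic subgroups by order — order 1: 1; order 2: 7; order 4: 4.
Total: 12.

12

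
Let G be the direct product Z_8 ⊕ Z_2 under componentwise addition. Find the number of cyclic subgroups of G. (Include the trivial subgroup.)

A cyclic subgroup of order d is generated by each of its φ(d) elements of order d, so the cyclic subgroups of order d number (#elements of order d)/φ(d).
Cyclic subgroups by order — order 1: 1; order 2: 3; order 4: 2; order 8: 2.
Total: 8.

8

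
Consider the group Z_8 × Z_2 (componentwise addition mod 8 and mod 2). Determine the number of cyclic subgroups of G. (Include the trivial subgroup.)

Group the elements of G by the cyclic subgroup they generate; each cyclic subgroup of order d accounts for φ(d) elements.
Cyclic subgroups by order — order 1: 1; order 2: 3; order 4: 2; order 8: 2.
Total: 8.

8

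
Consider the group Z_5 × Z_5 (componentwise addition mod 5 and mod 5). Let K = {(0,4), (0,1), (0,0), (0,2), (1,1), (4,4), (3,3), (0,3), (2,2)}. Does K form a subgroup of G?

No

|K| = 9 does not divide |G| = 25, so by Lagrange K is not a subgroup.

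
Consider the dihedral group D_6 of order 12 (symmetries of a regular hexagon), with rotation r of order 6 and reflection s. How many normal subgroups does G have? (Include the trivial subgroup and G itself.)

7

G has 16 subgroups. Checking conjugation-invariance by order — order 1: 1/1 normal; order 2: 1/7 normal; order 3: 1/1 normal; order 4: 0/3 normal; order 6: 3/3 normal; order 12: 1/1 normal.
Total normal subgroups: 7.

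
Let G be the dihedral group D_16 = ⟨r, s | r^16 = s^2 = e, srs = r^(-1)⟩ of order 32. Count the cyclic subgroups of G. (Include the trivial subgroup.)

A cyclic subgroup of order d is generated by each of its φ(d) elements of order d, so the cyclic subgroups of order d number (#elements of order d)/φ(d).
Cyclic subgroups by order — order 1: 1; order 2: 17; order 4: 1; order 8: 1; order 16: 1.
Total: 21.

21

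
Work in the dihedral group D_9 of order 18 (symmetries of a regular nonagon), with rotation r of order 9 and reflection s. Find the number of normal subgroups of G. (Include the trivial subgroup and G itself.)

4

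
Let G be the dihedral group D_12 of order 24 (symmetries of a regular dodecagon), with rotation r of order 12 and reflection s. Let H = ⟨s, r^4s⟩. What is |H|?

|⟨s⟩| = 2 and |⟨r^4s⟩| = 2, so |H| is a multiple of lcm(2, 2) = 2 and divides |G| = 24.
Closing under the operation: H = {e, r^4, r^8, s, r^4s, r^8s}, so |H| = 6.

6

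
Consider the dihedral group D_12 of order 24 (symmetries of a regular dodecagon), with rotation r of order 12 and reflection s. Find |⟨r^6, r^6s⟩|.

|⟨r^6⟩| = 2 and |⟨r^6s⟩| = 2, so |H| is a multiple of lcm(2, 2) = 2 and divides |G| = 24.
Closing under the operation: H = {e, r^6, s, r^6s}, so |H| = 4.

4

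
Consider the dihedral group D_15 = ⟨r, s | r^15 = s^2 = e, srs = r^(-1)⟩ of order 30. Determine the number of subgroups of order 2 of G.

15

|G| = 30 and 2 | 30, so subgroups of order 2 are possible by Lagrange.
The subgroups of order 2 are: {e, r^10s}; {e, r^11s}; {e, r^12s}; {e, r^13s}; … (15 in all).
So G has 15 subgroups of order 2.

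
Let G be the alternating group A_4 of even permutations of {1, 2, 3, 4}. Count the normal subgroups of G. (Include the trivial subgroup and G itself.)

3

G has 10 subgroups. Checking conjugation-invariance by order — order 1: 1/1 normal; order 2: 0/3 normal; order 3: 0/4 normal; order 4: 1/1 normal; order 12: 1/1 normal.
Total normal subgroups: 3.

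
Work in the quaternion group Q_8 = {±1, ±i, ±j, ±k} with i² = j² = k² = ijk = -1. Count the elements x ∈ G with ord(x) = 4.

The elements of order 4 are: i, -i, j, -j, k, -k.
That's 6.

6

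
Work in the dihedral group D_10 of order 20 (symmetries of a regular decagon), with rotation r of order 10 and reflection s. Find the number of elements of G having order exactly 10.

4

The elements of order 10 are: r, r^3, r^7, r^9.
That's 4.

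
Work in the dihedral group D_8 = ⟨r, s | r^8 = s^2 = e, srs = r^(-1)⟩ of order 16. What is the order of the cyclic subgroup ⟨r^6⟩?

Computing powers of r^6: the smallest k with (r^6)^k = e is k = 4.

4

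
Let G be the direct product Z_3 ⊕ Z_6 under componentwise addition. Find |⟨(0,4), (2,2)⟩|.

9

|⟨(0,4)⟩| = 3 and |⟨(2,2)⟩| = 3, so |H| is a multiple of lcm(3, 3) = 3 and divides |G| = 18.
Closing under the operation: H = {(0,0), (0,2), (0,4), (1,0), (1,2), (1,4), (2,0), (2,2), (2,4)}, so |H| = 9.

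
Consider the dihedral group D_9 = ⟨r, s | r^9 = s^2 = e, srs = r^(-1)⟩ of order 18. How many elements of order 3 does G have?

2

The elements of order 3 are: r^3, r^6.
That's 2.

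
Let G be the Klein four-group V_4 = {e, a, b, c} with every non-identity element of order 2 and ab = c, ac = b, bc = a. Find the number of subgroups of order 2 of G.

3

|G| = 4 and 2 | 4, so subgroups of order 2 are possible by Lagrange.
The subgroups of order 2 are: {e, a}; {e, b}; {e, c}.
So G has 3 subgroups of order 2.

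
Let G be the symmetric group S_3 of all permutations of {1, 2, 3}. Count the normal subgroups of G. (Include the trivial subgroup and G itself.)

3

G has 6 subgroups. Checking conjugation-invariance by order — order 1: 1/1 normal; order 2: 0/3 normal; order 3: 1/1 normal; order 6: 1/1 normal.
Total normal subgroups: 3.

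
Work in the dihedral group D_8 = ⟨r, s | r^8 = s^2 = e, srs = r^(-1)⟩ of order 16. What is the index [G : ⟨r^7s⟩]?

|⟨r^7s⟩| = 2 and |G| = 16.
By Lagrange, [G : H] = |G|/|H| = 16/2 = 8.

8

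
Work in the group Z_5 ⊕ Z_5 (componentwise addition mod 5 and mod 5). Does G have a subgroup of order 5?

5 | 25. A subgroup of order 5 is {(0,0), (0,1), (0,2), (0,3), (0,4)}.

Yes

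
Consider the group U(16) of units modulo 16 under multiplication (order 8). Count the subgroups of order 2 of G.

3

|G| = 8 and 2 | 8, so subgroups of order 2 are possible by Lagrange.
The subgroups of order 2 are: {1, 15}; {1, 7}; {1, 9}.
So G has 3 subgroups of order 2.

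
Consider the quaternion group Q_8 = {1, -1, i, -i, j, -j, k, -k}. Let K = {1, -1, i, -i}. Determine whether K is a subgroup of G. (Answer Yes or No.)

|K| = 4 divides |G| = 8, consistent with Lagrange.
K contains the identity, every element's inverse is in K, and K is closed under ·: it is a subgroup.
In fact K = ⟨-i⟩.

Yes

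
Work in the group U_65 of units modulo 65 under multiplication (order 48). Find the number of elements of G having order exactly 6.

6

The elements of order 6 are: 4, 9, 29, 36, 49, 56.
That's 6.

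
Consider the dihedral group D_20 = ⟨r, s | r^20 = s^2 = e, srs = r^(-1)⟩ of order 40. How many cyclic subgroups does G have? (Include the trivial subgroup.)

26

Each element a generates a cyclic subgroup ⟨a⟩; distinct elements may generate the same one (a cyclic group of order d has φ(d) generators).
Cyclic subgroups by order — order 1: 1; order 2: 21; order 4: 1; order 5: 1; order 10: 1; order 20: 1.
Total: 26.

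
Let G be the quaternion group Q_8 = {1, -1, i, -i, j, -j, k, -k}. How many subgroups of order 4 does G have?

|G| = 8 and 4 | 8, so subgroups of order 4 are possible by Lagrange.
The subgroups of order 4 are: {1, -1, i, -i}; {1, -1, j, -j}; {1, -1, k, -k}.
So G has 3 subgroups of order 4.

3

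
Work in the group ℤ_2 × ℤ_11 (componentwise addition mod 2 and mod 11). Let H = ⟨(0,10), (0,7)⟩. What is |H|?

|⟨(0,10)⟩| = 11 and |⟨(0,7)⟩| = 11, so |H| is a multiple of lcm(11, 11) = 11 and divides |G| = 22.
Closing under the operation: H = {(0,0), (0,1), (0,2), (0,3), (0,4), (0,5), (0,6), (0,7), (0,8), (0,9), (0,10)}, so |H| = 11.

11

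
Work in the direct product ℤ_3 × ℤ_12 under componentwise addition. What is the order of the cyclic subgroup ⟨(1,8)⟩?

The order of (1,8) in Z_3 × Z_12 is lcm(ord(1) in Z_3, ord(8) in Z_12).
ord(1) = 3 and ord(8) = 3, so |⟨(1,8)⟩| = lcm(3, 3) = 3.

3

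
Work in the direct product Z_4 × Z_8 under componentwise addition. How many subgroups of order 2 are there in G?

3

|G| = 32 and 2 | 32, so subgroups of order 2 are possible by Lagrange.
The subgroups of order 2 are: {(0,0), (0,4)}; {(0,0), (2,0)}; {(0,0), (2,4)}.
So G has 3 subgroups of order 2.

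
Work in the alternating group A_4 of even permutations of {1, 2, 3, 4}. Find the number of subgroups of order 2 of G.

3

|G| = 12 and 2 | 12, so subgroups of order 2 are possible by Lagrange.
The subgroups of order 2 are: {e, (1 2)(3 4)}; {e, (1 3)(2 4)}; {e, (1 4)(2 3)}.
So G has 3 subgroups of order 2.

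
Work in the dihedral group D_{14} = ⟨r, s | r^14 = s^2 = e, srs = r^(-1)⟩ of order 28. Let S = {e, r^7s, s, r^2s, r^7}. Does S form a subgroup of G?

No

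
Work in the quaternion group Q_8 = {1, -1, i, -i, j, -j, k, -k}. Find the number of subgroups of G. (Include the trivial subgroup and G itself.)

|G| = 8, so by Lagrange every subgroup order divides 8. Divisors: 1, 2, 4, 8.
Subgroups by order — order 1: 1; order 2: 1; order 4: 3; order 8: 1.
Total: 1 + 1 + 3 + 1 = 6.

6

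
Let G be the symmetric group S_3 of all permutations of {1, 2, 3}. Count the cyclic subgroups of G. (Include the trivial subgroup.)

5

Group the elements of G by the cyclic subgroup they generate; each cyclic subgroup of order d accounts for φ(d) elements.
Cyclic subgroups by order — order 1: 1; order 2: 3; order 3: 1.
Total: 5.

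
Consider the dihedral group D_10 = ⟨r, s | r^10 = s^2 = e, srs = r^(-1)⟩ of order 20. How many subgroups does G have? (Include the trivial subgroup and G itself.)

22

|G| = 20, so by Lagrange every subgroup order divides 20. Divisors: 1, 2, 4, 5, 10, 20.
Subgroups by order — order 1: 1; order 2: 11; order 4: 5; order 5: 1; order 10: 3; order 20: 1.
Total: 1 + 11 + 5 + 1 + 3 + 1 = 22.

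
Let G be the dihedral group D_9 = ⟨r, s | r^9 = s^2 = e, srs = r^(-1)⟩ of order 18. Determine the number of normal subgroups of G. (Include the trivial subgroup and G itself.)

G has 16 subgroups. Checking conjugation-invariance by order — order 1: 1/1 normal; order 2: 0/9 normal; order 3: 1/1 normal; order 6: 0/3 normal; order 9: 1/1 normal; order 18: 1/1 normal.
Total normal subgroups: 4.

4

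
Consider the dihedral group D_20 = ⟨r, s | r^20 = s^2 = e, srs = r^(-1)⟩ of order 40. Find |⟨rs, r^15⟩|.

|⟨rs⟩| = 2 and |⟨r^15⟩| = 4, so |H| is a multiple of lcm(2, 4) = 4 and divides |G| = 40.
Closing under the operation: H = {e, r^5, r^10, r^15, rs, r^6s, r^11s, r^16s}, so |H| = 8.

8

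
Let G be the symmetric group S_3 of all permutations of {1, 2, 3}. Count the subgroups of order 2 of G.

|G| = 6 and 2 | 6, so subgroups of order 2 are possible by Lagrange.
The subgroups of order 2 are: {e, (1 2)}; {e, (1 3)}; {e, (2 3)}.
So G has 3 subgroups of order 2.

3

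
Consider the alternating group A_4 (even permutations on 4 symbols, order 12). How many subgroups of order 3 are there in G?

|G| = 12 and 3 | 12, so subgroups of order 3 are possible by Lagrange.
The subgroups of order 3 are: {e, (1 2 3), (1 3 2)}; {e, (1 2 4), (1 4 2)}; {e, (1 3 4), (1 4 3)}; {e, (2 3 4), (2 4 3)}.
So G has 4 subgroups of order 3.

4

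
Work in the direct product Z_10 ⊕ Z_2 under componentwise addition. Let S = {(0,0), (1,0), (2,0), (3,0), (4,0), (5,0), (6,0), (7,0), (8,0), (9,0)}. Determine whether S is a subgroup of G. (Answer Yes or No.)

Yes

|S| = 10 divides |G| = 20, consistent with Lagrange.
S contains the identity, every element's inverse is in S, and S is closed under +: it is a subgroup.
In fact S = ⟨(9,0)⟩.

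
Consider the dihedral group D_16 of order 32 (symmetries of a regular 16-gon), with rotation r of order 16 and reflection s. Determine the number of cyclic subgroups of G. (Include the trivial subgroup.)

21

Each element a generates a cyclic subgroup ⟨a⟩; distinct elements may generate the same one (a cyclic group of order d has φ(d) generators).
Cyclic subgroups by order — order 1: 1; order 2: 17; order 4: 1; order 8: 1; order 16: 1.
Total: 21.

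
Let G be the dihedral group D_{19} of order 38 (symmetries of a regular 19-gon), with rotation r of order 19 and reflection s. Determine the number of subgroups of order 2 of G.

19

|G| = 38 and 2 | 38, so subgroups of order 2 are possible by Lagrange.
The subgroups of order 2 are: {e, r^10s}; {e, r^11s}; {e, r^12s}; {e, r^13s}; … (19 in all).
So G has 19 subgroups of order 2.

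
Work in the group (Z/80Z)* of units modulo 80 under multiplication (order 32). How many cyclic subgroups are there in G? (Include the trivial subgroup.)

20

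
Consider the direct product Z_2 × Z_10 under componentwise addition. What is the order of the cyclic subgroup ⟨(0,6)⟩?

The order of (0,6) in Z_2 × Z_10 is lcm(ord(0) in Z_2, ord(6) in Z_10).
ord(0) = 1 and ord(6) = 5, so |⟨(0,6)⟩| = lcm(1, 5) = 5.

5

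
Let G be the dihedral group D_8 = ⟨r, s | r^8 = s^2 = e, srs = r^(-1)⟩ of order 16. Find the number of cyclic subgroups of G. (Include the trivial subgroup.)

Group the elements of G by the cyclic subgroup they generate; each cyclic subgroup of order d accounts for φ(d) elements.
Cyclic subgroups by order — order 1: 1; order 2: 9; order 4: 1; order 8: 1.
Total: 12.

12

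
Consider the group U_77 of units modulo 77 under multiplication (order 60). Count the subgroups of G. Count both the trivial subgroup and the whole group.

20

|G| = 60, so by Lagrange every subgroup order divides 60. Divisors: 1, 2, 3, 4, 5, 6, 10, 12, 15, 20, 30, 60.
Subgroups by order — order 1: 1; order 2: 3; order 3: 1; order 4: 1; order 5: 1; order 6: 3; order 10: 3; order 12: 1; order 15: 1; order 20: 1; order 30: 3; order 60: 1.
Total: 1 + 3 + 1 + 1 + 1 + 3 + 3 + 1 + 1 + 1 + 3 + 1 = 20.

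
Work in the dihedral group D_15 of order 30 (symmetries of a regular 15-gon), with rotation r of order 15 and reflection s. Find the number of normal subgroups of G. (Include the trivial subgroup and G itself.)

G has 28 subgroups. Checking conjugation-invariance by order — order 1: 1/1 normal; order 2: 0/15 normal; order 3: 1/1 normal; order 5: 1/1 normal; order 6: 0/5 normal; order 10: 0/3 normal; order 15: 1/1 normal; order 30: 1/1 normal.
Total normal subgroups: 5.

5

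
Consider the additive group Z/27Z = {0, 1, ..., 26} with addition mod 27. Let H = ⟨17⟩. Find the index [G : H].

1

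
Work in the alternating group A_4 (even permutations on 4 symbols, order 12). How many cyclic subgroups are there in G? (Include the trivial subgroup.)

8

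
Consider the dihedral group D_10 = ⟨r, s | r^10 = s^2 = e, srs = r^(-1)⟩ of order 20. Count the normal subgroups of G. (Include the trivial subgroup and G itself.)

7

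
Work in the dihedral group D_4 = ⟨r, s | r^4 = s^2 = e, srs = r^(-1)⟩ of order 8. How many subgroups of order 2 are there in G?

|G| = 8 and 2 | 8, so subgroups of order 2 are possible by Lagrange.
The subgroups of order 2 are: {e, r^2}; {e, r^2s}; {e, r^3s}; {e, rs}; … (5 in all).
So G has 5 subgroups of order 2.

5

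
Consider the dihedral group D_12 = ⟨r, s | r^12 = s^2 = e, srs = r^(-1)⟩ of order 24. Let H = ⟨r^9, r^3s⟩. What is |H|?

8

|⟨r^9⟩| = 4 and |⟨r^3s⟩| = 2, so |H| is a multiple of lcm(4, 2) = 4 and divides |G| = 24.
Closing under the operation: H = {e, r^3, r^6, r^9, s, r^3s, r^6s, r^9s}, so |H| = 8.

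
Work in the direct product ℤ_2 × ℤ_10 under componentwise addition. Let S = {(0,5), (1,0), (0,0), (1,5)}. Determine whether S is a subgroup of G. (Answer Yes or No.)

|S| = 4 divides |G| = 20, consistent with Lagrange.
S contains the identity, every element's inverse is in S, and S is closed under +: it is a subgroup.

Yes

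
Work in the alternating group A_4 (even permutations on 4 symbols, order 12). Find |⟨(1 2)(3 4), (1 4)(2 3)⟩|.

|⟨(1 2)(3 4)⟩| = 2 and |⟨(1 4)(2 3)⟩| = 2, so |H| is a multiple of lcm(2, 2) = 2 and divides |G| = 12.
Closing under the operation: H = {e, (1 2)(3 4), (1 3)(2 4), (1 4)(2 3)}, so |H| = 4.

4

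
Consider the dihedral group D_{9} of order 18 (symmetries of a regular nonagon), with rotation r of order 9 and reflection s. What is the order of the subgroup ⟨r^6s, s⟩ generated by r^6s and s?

|⟨r^6s⟩| = 2 and |⟨s⟩| = 2, so |H| is a multiple of lcm(2, 2) = 2 and divides |G| = 18.
Closing under the operation: H = {e, r^3, r^6, s, r^3s, r^6s}, so |H| = 6.

6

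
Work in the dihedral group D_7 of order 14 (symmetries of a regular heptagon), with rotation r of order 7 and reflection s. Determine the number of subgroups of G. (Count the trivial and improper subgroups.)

10

|G| = 14, so by Lagrange every subgroup order divides 14. Divisors: 1, 2, 7, 14.
Subgroups by order — order 1: 1; order 2: 7; order 7: 1; order 14: 1.
Total: 1 + 7 + 1 + 1 = 10.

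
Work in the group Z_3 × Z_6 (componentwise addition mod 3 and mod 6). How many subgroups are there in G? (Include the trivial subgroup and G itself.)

|G| = 18, so by Lagrange every subgroup order divides 18. Divisors: 1, 2, 3, 6, 9, 18.
Subgroups by order — order 1: 1; order 2: 1; order 3: 4; order 6: 4; order 9: 1; order 18: 1.
Total: 1 + 1 + 4 + 4 + 1 + 1 = 12.

12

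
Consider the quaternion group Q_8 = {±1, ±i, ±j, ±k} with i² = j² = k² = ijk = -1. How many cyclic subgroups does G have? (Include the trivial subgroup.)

Group the elements of G by the cyclic subgroup they generate; each cyclic subgroup of order d accounts for φ(d) elements.
Cyclic subgroups by order — order 1: 1; order 2: 1; order 4: 3.
Total: 5.

5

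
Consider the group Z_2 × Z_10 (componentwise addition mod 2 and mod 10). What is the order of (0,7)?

10

The order of (0,7) in Z_2 × Z_10 is lcm(ord(0) in Z_2, ord(7) in Z_10).
ord(0) = 1 and ord(7) = 10, so |⟨(0,7)⟩| = lcm(1, 10) = 10.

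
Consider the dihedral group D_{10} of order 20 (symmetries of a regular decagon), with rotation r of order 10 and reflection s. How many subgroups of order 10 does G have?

|G| = 20 and 10 | 20, so subgroups of order 10 are possible by Lagrange.
The subgroups of order 10 are: {e, r, r^2, r^3, r^4, r^5, r^6, r^7, r^8, r^9}; {e, r^2, r^4, r^6, r^8, s, r^2s, r^4s, r^6s, r^8s}; {e, r^2, r^4, r^6, r^8, rs, r^3s, r^5s, r^7s, r^9s}.
So G has 3 subgroups of order 10.

3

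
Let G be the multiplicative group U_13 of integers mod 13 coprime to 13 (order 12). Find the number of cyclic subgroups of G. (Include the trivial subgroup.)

6

Each element a generates a cyclic subgroup ⟨a⟩; distinct elements may generate the same one (a cyclic group of order d has φ(d) generators).
Cyclic subgroups by order — order 1: 1; order 2: 1; order 3: 1; order 4: 1; order 6: 1; order 12: 1.
Total: 6.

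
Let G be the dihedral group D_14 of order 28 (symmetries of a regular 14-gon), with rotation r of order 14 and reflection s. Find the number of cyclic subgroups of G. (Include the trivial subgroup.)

Each element a generates a cyclic subgroup ⟨a⟩; distinct elements may generate the same one (a cyclic group of order d has φ(d) generators).
Cyclic subgroups by order — order 1: 1; order 2: 15; order 7: 1; order 14: 1.
Total: 18.

18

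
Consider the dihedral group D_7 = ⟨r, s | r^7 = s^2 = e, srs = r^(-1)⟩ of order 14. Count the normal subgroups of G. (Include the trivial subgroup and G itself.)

3

G has 10 subgroups. Checking conjugation-invariance by order — order 1: 1/1 normal; order 2: 0/7 normal; order 7: 1/1 normal; order 14: 1/1 normal.
Total normal subgroups: 3.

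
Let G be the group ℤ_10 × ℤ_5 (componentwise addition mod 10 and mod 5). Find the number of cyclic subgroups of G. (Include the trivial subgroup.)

Each element a generates a cyclic subgroup ⟨a⟩; distinct elements may generate the same one (a cyclic group of order d has φ(d) generators).
Cyclic subgroups by order — order 1: 1; order 2: 1; order 5: 6; order 10: 6.
Total: 14.

14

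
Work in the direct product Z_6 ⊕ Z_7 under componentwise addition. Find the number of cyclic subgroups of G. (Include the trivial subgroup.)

8

Each element a generates a cyclic subgroup ⟨a⟩; distinct elements may generate the same one (a cyclic group of order d has φ(d) generators).
Cyclic subgroups by order — order 1: 1; order 2: 1; order 3: 1; order 6: 1; order 7: 1; order 14: 1; order 21: 1; order 42: 1.
Total: 8.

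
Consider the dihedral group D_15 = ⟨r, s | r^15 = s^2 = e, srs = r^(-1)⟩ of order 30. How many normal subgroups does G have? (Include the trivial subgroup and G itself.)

5

G has 28 subgroups. Checking conjugation-invariance by order — order 1: 1/1 normal; order 2: 0/15 normal; order 3: 1/1 normal; order 5: 1/1 normal; order 6: 0/5 normal; order 10: 0/3 normal; order 15: 1/1 normal; order 30: 1/1 normal.
Total normal subgroups: 5.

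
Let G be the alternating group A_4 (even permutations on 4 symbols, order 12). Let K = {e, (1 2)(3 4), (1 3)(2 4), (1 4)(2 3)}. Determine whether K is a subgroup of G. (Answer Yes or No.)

Yes

|K| = 4 divides |G| = 12, consistent with Lagrange.
K contains the identity, every element's inverse is in K, and K is closed under ∘: it is a subgroup.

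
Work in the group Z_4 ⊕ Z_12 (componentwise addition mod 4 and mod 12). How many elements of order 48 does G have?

An element (a,b) has order lcm(ord(a), ord(b)); count pairs with lcm equal to 48.
Enumerating gives 0 such elements.

0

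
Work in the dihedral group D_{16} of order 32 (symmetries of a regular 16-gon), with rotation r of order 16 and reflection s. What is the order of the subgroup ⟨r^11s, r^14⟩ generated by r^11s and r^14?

16

|⟨r^11s⟩| = 2 and |⟨r^14⟩| = 8, so |H| is a multiple of lcm(2, 8) = 8 and divides |G| = 32.
Closing under the operation: H = {e, r^2, r^4, r^6, r^8, r^10, r^12, r^14, rs, r^3s, r^5s, r^7s, r^9s, r^11s, r^13s, r^15s}, so |H| = 16.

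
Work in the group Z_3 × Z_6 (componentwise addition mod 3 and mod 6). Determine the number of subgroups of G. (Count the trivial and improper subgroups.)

|G| = 18, so by Lagrange every subgroup order divides 18. Divisors: 1, 2, 3, 6, 9, 18.
Subgroups by order — order 1: 1; order 2: 1; order 3: 4; order 6: 4; order 9: 1; order 18: 1.
Total: 1 + 1 + 4 + 4 + 1 + 1 = 12.

12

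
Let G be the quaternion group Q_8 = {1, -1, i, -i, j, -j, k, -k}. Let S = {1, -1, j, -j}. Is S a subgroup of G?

Yes

|S| = 4 divides |G| = 8, consistent with Lagrange.
S contains the identity, every element's inverse is in S, and S is closed under ·: it is a subgroup.
In fact S = ⟨j⟩.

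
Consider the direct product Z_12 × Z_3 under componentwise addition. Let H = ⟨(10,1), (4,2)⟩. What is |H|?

|⟨(10,1)⟩| = 6 and |⟨(4,2)⟩| = 3, so |H| is a multiple of lcm(6, 3) = 6 and divides |G| = 36.
Closing under the operation: H = {(0,0), (0,1), (0,2), (2,0), (2,1), (2,2), (4,0), (4,1), (4,2), (6,0), (6,1), (6,2), (8,0), (8,1), (8,2), (10,0), (10,1), (10,2)}, so |H| = 18.

18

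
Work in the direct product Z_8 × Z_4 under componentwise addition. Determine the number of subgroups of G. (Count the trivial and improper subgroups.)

|G| = 32, so by Lagrange every subgroup order divides 32. Divisors: 1, 2, 4, 8, 16, 32.
Subgroups by order — order 1: 1; order 2: 3; order 4: 7; order 8: 7; order 16: 3; order 32: 1.
Total: 1 + 3 + 7 + 7 + 3 + 1 = 22.

22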